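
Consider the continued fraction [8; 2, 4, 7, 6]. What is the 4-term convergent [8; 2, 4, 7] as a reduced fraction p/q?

549/65

Use the convergent recurrence hₖ = aₖ·hₖ₋₁ + hₖ₋₂ (and likewise for the denominators kₖ):
a_0 = 8: 8/1
a_1 = 2: 17/2
a_2 = 4: 76/9
a_3 = 7: 549/65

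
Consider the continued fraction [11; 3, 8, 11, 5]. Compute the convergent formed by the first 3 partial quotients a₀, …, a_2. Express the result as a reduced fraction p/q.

Work from the innermost term outward:
Start with 8.
3 + 1/(8/1) = 3 + 1/8 = 25/8
11 + 1/(25/8) = 11 + 8/25 = 283/25

283/25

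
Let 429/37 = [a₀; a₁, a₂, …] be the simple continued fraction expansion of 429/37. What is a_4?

Repeatedly divide and take the remainder:
429 ÷ 37 → quotient 11, remainder 22
37 ÷ 22 → quotient 1, remainder 15
22 ÷ 15 → quotient 1, remainder 7
15 ÷ 7 → quotient 2, remainder 1
7 ÷ 1 → quotient 7, remainder 0

7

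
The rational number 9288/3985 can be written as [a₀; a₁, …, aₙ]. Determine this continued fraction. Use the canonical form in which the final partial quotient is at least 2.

[2; 3, 42, 1, 1, 15]

Run the Euclidean algorithm, recording each quotient:
⌊9288/3985⌋ = 2, remainder 1318
⌊3985/1318⌋ = 3, remainder 31
⌊1318/31⌋ = 42, remainder 16
⌊31/16⌋ = 1, remainder 15
⌊16/15⌋ = 1, remainder 1
⌊15/1⌋ = 15, remainder 0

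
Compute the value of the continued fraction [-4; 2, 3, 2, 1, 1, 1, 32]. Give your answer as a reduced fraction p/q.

-7211/2023

Work from the innermost term outward:
Start with 32.
1 + 1/(32/1) = 1 + 1/32 = 33/32
1 + 1/(33/32) = 1 + 32/33 = 65/33
1 + 1/(65/33) = 1 + 33/65 = 98/65
2 + 1/(98/65) = 2 + 65/98 = 261/98
3 + 1/(261/98) = 3 + 98/261 = 881/261
2 + 1/(881/261) = 2 + 261/881 = 2023/881
-4 + 1/(2023/881) = -4 + 881/2023 = -7211/2023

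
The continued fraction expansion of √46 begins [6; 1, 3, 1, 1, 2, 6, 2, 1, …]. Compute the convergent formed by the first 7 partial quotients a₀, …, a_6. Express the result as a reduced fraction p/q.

Compute successive convergents:
a_0 = 6: 6/1
a_1 = 1: 7/1
a_2 = 3: 27/4
a_3 = 1: 34/5
a_4 = 1: 61/9
a_5 = 2: 156/23
a_6 = 6: 997/147

997/147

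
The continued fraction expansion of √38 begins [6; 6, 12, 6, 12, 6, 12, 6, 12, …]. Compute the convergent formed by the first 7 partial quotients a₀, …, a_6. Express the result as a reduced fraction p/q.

Starting at the tail and folding back:
Start with 12.
6 + 1/(12/1) = 6 + 1/12 = 73/12
12 + 1/(73/12) = 12 + 12/73 = 888/73
6 + 1/(888/73) = 6 + 73/888 = 5401/888
12 + 1/(5401/888) = 12 + 888/5401 = 65700/5401
6 + 1/(65700/5401) = 6 + 5401/65700 = 399601/65700
6 + 1/(399601/65700) = 6 + 65700/399601 = 2463306/399601

2463306/399601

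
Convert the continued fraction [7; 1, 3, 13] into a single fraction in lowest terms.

411/53

Work from the innermost term outward:
Start with 13.
3 + 1/(13/1) = 3 + 1/13 = 40/13
1 + 1/(40/13) = 1 + 13/40 = 53/40
7 + 1/(53/40) = 7 + 40/53 = 411/53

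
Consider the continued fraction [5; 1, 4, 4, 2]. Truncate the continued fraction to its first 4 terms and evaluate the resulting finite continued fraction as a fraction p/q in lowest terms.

a_0 = 5: 5/1
a_1 = 1: 6/1
a_2 = 4: 29/5
a_3 = 4: 122/21

122/21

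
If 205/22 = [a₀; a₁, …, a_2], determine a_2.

7

205 = 9·22 + 7, so a_0 = 9
22 = 3·7 + 1, so a_1 = 3
7 = 7·1 + 0, so a_2 = 7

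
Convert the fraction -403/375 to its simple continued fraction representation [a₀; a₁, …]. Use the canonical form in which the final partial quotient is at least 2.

Run the Euclidean algorithm, recording each quotient:
-403 ÷ 375 → quotient -2, remainder 347
375 ÷ 347 → quotient 1, remainder 28
347 ÷ 28 → quotient 12, remainder 11
28 ÷ 11 → quotient 2, remainder 6
11 ÷ 6 → quotient 1, remainder 5
6 ÷ 5 → quotient 1, remainder 1
5 ÷ 1 → quotient 5, remainder 0

[-2; 1, 12, 2, 1, 1, 5]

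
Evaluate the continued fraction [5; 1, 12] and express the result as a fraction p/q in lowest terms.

77/13

Compute successive convergents:
a_0 = 5: 5/1
a_1 = 1: 6/1
a_2 = 12: 77/13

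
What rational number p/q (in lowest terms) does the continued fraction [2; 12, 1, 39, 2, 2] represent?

5444/2621

Use the convergent recurrence hₖ = aₖ·hₖ₋₁ + hₖ₋₂ (and likewise for the denominators kₖ):
a_0 = 2: 2/1
a_1 = 12: 25/12
a_2 = 1: 27/13
a_3 = 39: 1078/519
a_4 = 2: 2183/1051
a_5 = 2: 5444/2621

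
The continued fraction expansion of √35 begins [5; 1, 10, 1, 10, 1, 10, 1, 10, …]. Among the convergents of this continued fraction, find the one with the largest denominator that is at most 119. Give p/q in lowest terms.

a_0 = 5: 5/1  (≤ bound)
a_1 = 1: 6/1  (≤ bound)
a_2 = 10: 65/11  (≤ bound)
a_3 = 1: 71/12  (≤ bound)
a_4 = 10: 775/131  (> 119, stop)

71/12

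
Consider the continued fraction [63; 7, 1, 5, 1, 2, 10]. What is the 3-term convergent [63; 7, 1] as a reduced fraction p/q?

505/8

Start with 1.
7 + 1/(1/1) = 7 + 1/1 = 8/1
63 + 1/(8/1) = 63 + 1/8 = 505/8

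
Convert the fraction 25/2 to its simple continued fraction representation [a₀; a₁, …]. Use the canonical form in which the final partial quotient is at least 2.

⌊25/2⌋ = 12, remainder 1
⌊2/1⌋ = 2, remainder 0

[12; 2]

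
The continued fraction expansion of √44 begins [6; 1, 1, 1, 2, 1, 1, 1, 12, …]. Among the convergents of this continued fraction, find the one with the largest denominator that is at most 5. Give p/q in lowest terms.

List convergents until the denominator exceeds the bound:
a_0 = 6: 6/1  (≤ bound)
a_1 = 1: 7/1  (≤ bound)
a_2 = 1: 13/2  (≤ bound)
a_3 = 1: 20/3  (≤ bound)
a_4 = 2: 53/8  (> 5, stop)

20/3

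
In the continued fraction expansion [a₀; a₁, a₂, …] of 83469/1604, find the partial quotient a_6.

⌊83469/1604⌋ = 52, remainder 61
⌊1604/61⌋ = 26, remainder 18
⌊61/18⌋ = 3, remainder 7
⌊18/7⌋ = 2, remainder 4
⌊7/4⌋ = 1, remainder 3
⌊4/3⌋ = 1, remainder 1
⌊3/1⌋ = 3, remainder 0

3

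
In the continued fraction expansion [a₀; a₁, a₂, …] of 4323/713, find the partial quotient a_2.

4323 ÷ 713 → quotient 6, remainder 45
713 ÷ 45 → quotient 15, remainder 38
45 ÷ 38 → quotient 1, remainder 7

1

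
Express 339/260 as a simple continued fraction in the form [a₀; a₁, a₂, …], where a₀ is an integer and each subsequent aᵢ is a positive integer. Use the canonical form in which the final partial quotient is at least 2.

[1; 3, 3, 2, 3, 3]

⌊339/260⌋ = 1, remainder 79
⌊260/79⌋ = 3, remainder 23
⌊79/23⌋ = 3, remainder 10
⌊23/10⌋ = 2, remainder 3
⌊10/3⌋ = 3, remainder 1
⌊3/1⌋ = 3, remainder 0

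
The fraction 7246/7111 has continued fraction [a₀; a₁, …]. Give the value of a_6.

⌊7246/7111⌋ = 1, remainder 135
⌊7111/135⌋ = 52, remainder 91
⌊135/91⌋ = 1, remainder 44
⌊91/44⌋ = 2, remainder 3
⌊44/3⌋ = 14, remainder 2
⌊3/2⌋ = 1, remainder 1
⌊2/1⌋ = 2, remainder 0

2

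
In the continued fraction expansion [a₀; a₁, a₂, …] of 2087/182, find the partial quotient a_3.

12

Run the Euclidean algorithm, recording each quotient:
2087 = 11·182 + 85, so a_0 = 11
182 = 2·85 + 12, so a_1 = 2
85 = 7·12 + 1, so a_2 = 7
12 = 12·1 + 0, so a_3 = 12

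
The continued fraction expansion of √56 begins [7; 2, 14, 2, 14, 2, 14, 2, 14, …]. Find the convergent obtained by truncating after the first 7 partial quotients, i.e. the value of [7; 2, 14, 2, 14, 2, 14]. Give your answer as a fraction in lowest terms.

Collapse the nested fraction from the inside out:
Start with 14.
2 + 1/(14/1) = 2 + 1/14 = 29/14
14 + 1/(29/14) = 14 + 14/29 = 420/29
2 + 1/(420/29) = 2 + 29/420 = 869/420
14 + 1/(869/420) = 14 + 420/869 = 12586/869
2 + 1/(12586/869) = 2 + 869/12586 = 26041/12586
7 + 1/(26041/12586) = 7 + 12586/26041 = 194873/26041

194873/26041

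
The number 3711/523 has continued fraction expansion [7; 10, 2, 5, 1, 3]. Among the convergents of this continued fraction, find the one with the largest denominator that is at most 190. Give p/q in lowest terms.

965/136

List convergents until the denominator exceeds the bound:
a_0 = 7: 7/1  (≤ bound)
a_1 = 10: 71/10  (≤ bound)
a_2 = 2: 149/21  (≤ bound)
a_3 = 5: 816/115  (≤ bound)
a_4 = 1: 965/136  (≤ bound)
a_5 = 3: 3711/523  (> 190, stop)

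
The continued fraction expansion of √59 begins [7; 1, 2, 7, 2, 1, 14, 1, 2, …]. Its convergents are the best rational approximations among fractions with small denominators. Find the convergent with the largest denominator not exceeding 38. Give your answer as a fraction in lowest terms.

a_0 = 7: 7/1  (≤ bound)
a_1 = 1: 8/1  (≤ bound)
a_2 = 2: 23/3  (≤ bound)
a_3 = 7: 169/22  (≤ bound)
a_4 = 2: 361/47  (> 38, stop)

169/22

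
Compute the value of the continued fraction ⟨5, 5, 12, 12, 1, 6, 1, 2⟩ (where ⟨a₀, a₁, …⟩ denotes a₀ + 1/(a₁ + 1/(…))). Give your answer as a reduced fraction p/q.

a_0 = 5: 5/1
a_1 = 5: 26/5
a_2 = 12: 317/61
a_3 = 12: 3830/737
a_4 = 1: 4147/798
a_5 = 6: 28712/5525
a_6 = 1: 32859/6323
a_7 = 2: 94430/18171

94430/18171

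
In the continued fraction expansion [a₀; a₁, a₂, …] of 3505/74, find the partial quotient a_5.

Run the Euclidean algorithm, recording each quotient:
3505 ÷ 74 → quotient 47, remainder 27
74 ÷ 27 → quotient 2, remainder 20
27 ÷ 20 → quotient 1, remainder 7
20 ÷ 7 → quotient 2, remainder 6
7 ÷ 6 → quotient 1, remainder 1
6 ÷ 1 → quotient 6, remainder 0

6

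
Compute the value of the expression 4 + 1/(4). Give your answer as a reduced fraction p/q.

17/4

Start with 4.
4 + 1/(4/1) = 4 + 1/4 = 17/4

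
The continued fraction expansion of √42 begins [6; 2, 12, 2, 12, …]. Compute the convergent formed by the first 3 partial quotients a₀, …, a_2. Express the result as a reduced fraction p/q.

a_0 = 6: 6/1
a_1 = 2: 13/2
a_2 = 12: 162/25

162/25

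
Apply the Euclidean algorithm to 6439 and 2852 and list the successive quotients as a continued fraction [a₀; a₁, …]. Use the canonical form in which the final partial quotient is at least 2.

[2; 3, 1, 7, 2, 1, 5, 5]

⌊6439/2852⌋ = 2, remainder 735
⌊2852/735⌋ = 3, remainder 647
⌊735/647⌋ = 1, remainder 88
⌊647/88⌋ = 7, remainder 31
⌊88/31⌋ = 2, remainder 26
⌊31/26⌋ = 1, remainder 5
⌊26/5⌋ = 5, remainder 1
⌊5/1⌋ = 5, remainder 0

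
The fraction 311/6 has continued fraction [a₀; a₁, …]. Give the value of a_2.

⌊311/6⌋ = 51, remainder 5
⌊6/5⌋ = 1, remainder 1
⌊5/1⌋ = 5, remainder 0

5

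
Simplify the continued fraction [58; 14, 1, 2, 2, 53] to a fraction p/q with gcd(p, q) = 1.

Build up convergents one term at a time:
a_0 = 58: 58/1
a_1 = 14: 813/14
a_2 = 1: 871/15
a_3 = 2: 2555/44
a_4 = 2: 5981/103
a_5 = 53: 319548/5503

319548/5503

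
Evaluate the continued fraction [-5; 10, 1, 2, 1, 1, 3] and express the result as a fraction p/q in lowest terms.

Collapse the nested fraction from the inside out:
Start with 3.
1 + 1/(3/1) = 1 + 1/3 = 4/3
1 + 1/(4/3) = 1 + 3/4 = 7/4
2 + 1/(7/4) = 2 + 4/7 = 18/7
1 + 1/(18/7) = 1 + 7/18 = 25/18
10 + 1/(25/18) = 10 + 18/25 = 268/25
-5 + 1/(268/25) = -5 + 25/268 = -1315/268

-1315/268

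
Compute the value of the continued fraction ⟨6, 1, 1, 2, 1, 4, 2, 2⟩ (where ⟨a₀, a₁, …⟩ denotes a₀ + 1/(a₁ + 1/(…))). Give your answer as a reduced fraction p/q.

1177/179

a_0 = 6: 6/1
a_1 = 1: 7/1
a_2 = 1: 13/2
a_3 = 2: 33/5
a_4 = 1: 46/7
a_5 = 4: 217/33
a_6 = 2: 480/73
a_7 = 2: 1177/179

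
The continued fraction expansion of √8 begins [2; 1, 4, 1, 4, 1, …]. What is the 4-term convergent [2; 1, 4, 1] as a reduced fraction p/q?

Starting at the tail and folding back:
Start with 1.
4 + 1/(1/1) = 4 + 1/1 = 5/1
1 + 1/(5/1) = 1 + 1/5 = 6/5
2 + 1/(6/5) = 2 + 5/6 = 17/6

17/6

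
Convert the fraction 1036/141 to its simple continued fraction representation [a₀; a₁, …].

[7; 2, 1, 7, 6]

Run the Euclidean algorithm, recording each quotient:
⌊1036/141⌋ = 7, remainder 49
⌊141/49⌋ = 2, remainder 43
⌊49/43⌋ = 1, remainder 6
⌊43/6⌋ = 7, remainder 1
⌊6/1⌋ = 6, remainder 0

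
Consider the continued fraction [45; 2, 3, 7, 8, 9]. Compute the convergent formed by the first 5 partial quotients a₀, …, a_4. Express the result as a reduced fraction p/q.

18854/415

Use the convergent recurrence hₖ = aₖ·hₖ₋₁ + hₖ₋₂ (and likewise for the denominators kₖ):
a_0 = 45: 45/1
a_1 = 2: 91/2
a_2 = 3: 318/7
a_3 = 7: 2317/51
a_4 = 8: 18854/415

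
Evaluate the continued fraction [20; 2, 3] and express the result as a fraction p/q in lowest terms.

143/7

Start with 3.
2 + 1/(3/1) = 2 + 1/3 = 7/3
20 + 1/(7/3) = 20 + 3/7 = 143/7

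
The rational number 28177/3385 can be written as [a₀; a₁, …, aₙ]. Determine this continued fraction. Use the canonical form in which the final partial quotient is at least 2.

28177 ÷ 3385 → quotient 8, remainder 1097
3385 ÷ 1097 → quotient 3, remainder 94
1097 ÷ 94 → quotient 11, remainder 63
94 ÷ 63 → quotient 1, remainder 31
63 ÷ 31 → quotient 2, remainder 1
31 ÷ 1 → quotient 31, remainder 0

[8; 3, 11, 1, 2, 31]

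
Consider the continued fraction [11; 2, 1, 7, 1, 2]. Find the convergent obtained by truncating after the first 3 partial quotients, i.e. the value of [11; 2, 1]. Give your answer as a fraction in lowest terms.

34/3

a_0 = 11: 11/1
a_1 = 2: 23/2
a_2 = 1: 34/3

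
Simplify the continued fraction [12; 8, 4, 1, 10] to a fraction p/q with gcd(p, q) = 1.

5370/443

a_0 = 12: 12/1
a_1 = 8: 97/8
a_2 = 4: 400/33
a_3 = 1: 497/41
a_4 = 10: 5370/443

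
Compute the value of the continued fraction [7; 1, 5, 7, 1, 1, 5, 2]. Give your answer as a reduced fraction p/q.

Start with 2.
5 + 1/(2/1) = 5 + 1/2 = 11/2
1 + 1/(11/2) = 1 + 2/11 = 13/11
1 + 1/(13/11) = 1 + 11/13 = 24/13
7 + 1/(24/13) = 7 + 13/24 = 181/24
5 + 1/(181/24) = 5 + 24/181 = 929/181
1 + 1/(929/181) = 1 + 181/929 = 1110/929
7 + 1/(1110/929) = 7 + 929/1110 = 8699/1110

8699/1110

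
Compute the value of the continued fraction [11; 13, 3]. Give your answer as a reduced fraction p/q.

Starting at the tail and folding back:
Start with 3.
13 + 1/(3/1) = 13 + 1/3 = 40/3
11 + 1/(40/3) = 11 + 3/40 = 443/40

443/40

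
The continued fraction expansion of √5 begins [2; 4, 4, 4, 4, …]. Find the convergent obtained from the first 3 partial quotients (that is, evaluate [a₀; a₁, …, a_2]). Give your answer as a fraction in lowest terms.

Compute successive convergents:
a_0 = 2: 2/1
a_1 = 4: 9/4
a_2 = 4: 38/17

38/17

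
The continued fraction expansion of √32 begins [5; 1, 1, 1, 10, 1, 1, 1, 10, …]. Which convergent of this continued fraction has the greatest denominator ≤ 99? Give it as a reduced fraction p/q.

379/67

List convergents until the denominator exceeds the bound:
a_0 = 5: 5/1  (≤ bound)
a_1 = 1: 6/1  (≤ bound)
a_2 = 1: 11/2  (≤ bound)
a_3 = 1: 17/3  (≤ bound)
a_4 = 10: 181/32  (≤ bound)
a_5 = 1: 198/35  (≤ bound)
a_6 = 1: 379/67  (≤ bound)
a_7 = 1: 577/102  (> 99, stop)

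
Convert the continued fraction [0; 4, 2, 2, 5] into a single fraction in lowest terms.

Start with 5.
2 + 1/(5/1) = 2 + 1/5 = 11/5
2 + 1/(11/5) = 2 + 5/11 = 27/11
4 + 1/(27/11) = 4 + 11/27 = 119/27
0 + 1/(119/27) = 0 + 27/119 = 27/119

27/119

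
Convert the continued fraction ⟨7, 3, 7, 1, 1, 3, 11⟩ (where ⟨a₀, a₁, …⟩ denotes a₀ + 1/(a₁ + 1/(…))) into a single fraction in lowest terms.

Build up convergents one term at a time:
a_0 = 7: 7/1
a_1 = 3: 22/3
a_2 = 7: 161/22
a_3 = 1: 183/25
a_4 = 1: 344/47
a_5 = 3: 1215/166
a_6 = 11: 13709/1873

13709/1873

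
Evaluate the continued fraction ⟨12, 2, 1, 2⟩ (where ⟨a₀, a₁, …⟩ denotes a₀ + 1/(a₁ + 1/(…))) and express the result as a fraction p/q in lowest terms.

Work from the innermost term outward:
Start with 2.
1 + 1/(2/1) = 1 + 1/2 = 3/2
2 + 1/(3/2) = 2 + 2/3 = 8/3
12 + 1/(8/3) = 12 + 3/8 = 99/8

99/8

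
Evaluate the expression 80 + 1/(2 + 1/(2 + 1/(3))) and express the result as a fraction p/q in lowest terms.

1367/17

Use the convergent recurrence hₖ = aₖ·hₖ₋₁ + hₖ₋₂ (and likewise for the denominators kₖ):
a_0 = 80: 80/1
a_1 = 2: 161/2
a_2 = 2: 402/5
a_3 = 3: 1367/17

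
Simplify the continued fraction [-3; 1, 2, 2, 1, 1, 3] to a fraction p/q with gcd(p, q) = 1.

-140/61

Start with 3.
1 + 1/(3/1) = 1 + 1/3 = 4/3
1 + 1/(4/3) = 1 + 3/4 = 7/4
2 + 1/(7/4) = 2 + 4/7 = 18/7
2 + 1/(18/7) = 2 + 7/18 = 43/18
1 + 1/(43/18) = 1 + 18/43 = 61/43
-3 + 1/(61/43) = -3 + 43/61 = -140/61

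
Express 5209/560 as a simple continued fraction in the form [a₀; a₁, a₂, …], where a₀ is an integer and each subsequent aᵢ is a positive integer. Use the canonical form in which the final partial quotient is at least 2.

[9; 3, 3, 5, 3, 3]

Apply division with remainder until the remainder is 0:
5209 = 9·560 + 169, so a_0 = 9
560 = 3·169 + 53, so a_1 = 3
169 = 3·53 + 10, so a_2 = 3
53 = 5·10 + 3, so a_3 = 5
10 = 3·3 + 1, so a_4 = 3
3 = 3·1 + 0, so a_5 = 3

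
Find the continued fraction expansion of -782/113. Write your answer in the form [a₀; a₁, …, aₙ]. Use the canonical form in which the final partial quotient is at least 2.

[-7; 12, 1, 1, 4]

⌊-782/113⌋ = -7, remainder 9
⌊113/9⌋ = 12, remainder 5
⌊9/5⌋ = 1, remainder 4
⌊5/4⌋ = 1, remainder 1
⌊4/1⌋ = 4, remainder 0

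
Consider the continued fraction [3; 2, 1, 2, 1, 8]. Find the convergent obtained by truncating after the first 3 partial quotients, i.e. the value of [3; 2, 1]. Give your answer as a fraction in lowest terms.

Start with 1.
2 + 1/(1/1) = 2 + 1/1 = 3/1
3 + 1/(3/1) = 3 + 1/3 = 10/3

10/3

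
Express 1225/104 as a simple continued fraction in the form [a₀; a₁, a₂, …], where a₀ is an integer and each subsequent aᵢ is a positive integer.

[11; 1, 3, 1, 1, 11]

1225 = 11·104 + 81, so a_0 = 11
104 = 1·81 + 23, so a_1 = 1
81 = 3·23 + 12, so a_2 = 3
23 = 1·12 + 11, so a_3 = 1
12 = 1·11 + 1, so a_4 = 1
11 = 11·1 + 0, so a_5 = 11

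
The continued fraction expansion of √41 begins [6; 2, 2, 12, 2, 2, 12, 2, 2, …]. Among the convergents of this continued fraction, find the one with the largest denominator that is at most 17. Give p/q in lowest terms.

a_0 = 6: 6/1  (≤ bound)
a_1 = 2: 13/2  (≤ bound)
a_2 = 2: 32/5  (≤ bound)
a_3 = 12: 397/62  (> 17, stop)

32/5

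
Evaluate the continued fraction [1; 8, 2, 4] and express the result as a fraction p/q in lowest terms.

Start with 4.
2 + 1/(4/1) = 2 + 1/4 = 9/4
8 + 1/(9/4) = 8 + 4/9 = 76/9
1 + 1/(76/9) = 1 + 9/76 = 85/76

85/76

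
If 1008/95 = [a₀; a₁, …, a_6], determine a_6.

Run the Euclidean algorithm, recording each quotient:
1008 ÷ 95 → quotient 10, remainder 58
95 ÷ 58 → quotient 1, remainder 37
58 ÷ 37 → quotient 1, remainder 21
37 ÷ 21 → quotient 1, remainder 16
21 ÷ 16 → quotient 1, remainder 5
16 ÷ 5 → quotient 3, remainder 1
5 ÷ 1 → quotient 5, remainder 0

5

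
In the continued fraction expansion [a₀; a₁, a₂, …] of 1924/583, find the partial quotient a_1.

3

1924 ÷ 583 → quotient 3, remainder 175
583 ÷ 175 → quotient 3, remainder 58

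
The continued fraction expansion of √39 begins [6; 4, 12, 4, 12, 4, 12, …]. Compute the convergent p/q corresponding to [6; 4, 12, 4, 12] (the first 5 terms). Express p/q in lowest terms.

15294/2449

Start with 12.
4 + 1/(12/1) = 4 + 1/12 = 49/12
12 + 1/(49/12) = 12 + 12/49 = 600/49
4 + 1/(600/49) = 4 + 49/600 = 2449/600
6 + 1/(2449/600) = 6 + 600/2449 = 15294/2449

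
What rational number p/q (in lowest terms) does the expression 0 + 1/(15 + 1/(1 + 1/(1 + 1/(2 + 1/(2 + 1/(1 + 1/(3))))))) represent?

63/982

a_0 = 0: 0/1
a_1 = 15: 1/15
a_2 = 1: 1/16
a_3 = 1: 2/31
a_4 = 2: 5/78
a_5 = 2: 12/187
a_6 = 1: 17/265
a_7 = 3: 63/982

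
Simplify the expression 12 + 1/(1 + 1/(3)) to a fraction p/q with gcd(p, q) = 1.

Start with 3.
1 + 1/(3/1) = 1 + 1/3 = 4/3
12 + 1/(4/3) = 12 + 3/4 = 51/4

51/4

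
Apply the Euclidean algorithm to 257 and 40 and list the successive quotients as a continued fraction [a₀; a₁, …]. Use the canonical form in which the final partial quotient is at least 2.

⌊257/40⌋ = 6, remainder 17
⌊40/17⌋ = 2, remainder 6
⌊17/6⌋ = 2, remainder 5
⌊6/5⌋ = 1, remainder 1
⌊5/1⌋ = 5, remainder 0

[6; 2, 2, 1, 5]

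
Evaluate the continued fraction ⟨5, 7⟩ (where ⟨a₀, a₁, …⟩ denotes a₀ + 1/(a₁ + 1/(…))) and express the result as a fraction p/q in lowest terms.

36/7

a_0 = 5: 5/1
a_1 = 7: 36/7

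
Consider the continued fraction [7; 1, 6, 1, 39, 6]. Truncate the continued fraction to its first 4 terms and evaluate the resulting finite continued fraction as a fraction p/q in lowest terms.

Work from the innermost term outward:
Start with 1.
6 + 1/(1/1) = 6 + 1/1 = 7/1
1 + 1/(7/1) = 1 + 1/7 = 8/7
7 + 1/(8/7) = 7 + 7/8 = 63/8

63/8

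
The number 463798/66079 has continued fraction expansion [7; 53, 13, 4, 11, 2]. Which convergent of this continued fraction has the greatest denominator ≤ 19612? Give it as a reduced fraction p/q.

a_0 = 7: 7/1  (≤ bound)
a_1 = 53: 372/53  (≤ bound)
a_2 = 13: 4843/690  (≤ bound)
a_3 = 4: 19744/2813  (≤ bound)
a_4 = 11: 222027/31633  (> 19612, stop)

19744/2813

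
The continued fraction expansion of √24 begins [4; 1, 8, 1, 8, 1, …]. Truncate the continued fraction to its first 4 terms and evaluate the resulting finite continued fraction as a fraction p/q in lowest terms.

Build up convergents one term at a time:
a_0 = 4: 4/1
a_1 = 1: 5/1
a_2 = 8: 44/9
a_3 = 1: 49/10

49/10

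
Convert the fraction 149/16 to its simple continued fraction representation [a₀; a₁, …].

149 = 9·16 + 5, so a_0 = 9
16 = 3·5 + 1, so a_1 = 3
5 = 5·1 + 0, so a_2 = 5

[9; 3, 5]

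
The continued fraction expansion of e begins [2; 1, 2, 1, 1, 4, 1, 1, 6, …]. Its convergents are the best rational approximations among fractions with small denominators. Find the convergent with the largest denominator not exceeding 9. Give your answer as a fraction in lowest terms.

List convergents until the denominator exceeds the bound:
a_0 = 2: 2/1  (≤ bound)
a_1 = 1: 3/1  (≤ bound)
a_2 = 2: 8/3  (≤ bound)
a_3 = 1: 11/4  (≤ bound)
a_4 = 1: 19/7  (≤ bound)
a_5 = 4: 87/32  (> 9, stop)

19/7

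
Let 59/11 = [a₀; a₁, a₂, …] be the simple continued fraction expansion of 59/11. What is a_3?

3

59 = 5·11 + 4, so a_0 = 5
11 = 2·4 + 3, so a_1 = 2
4 = 1·3 + 1, so a_2 = 1
3 = 3·1 + 0, so a_3 = 3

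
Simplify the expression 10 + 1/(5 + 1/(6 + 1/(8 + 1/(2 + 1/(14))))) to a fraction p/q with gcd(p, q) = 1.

Work from the innermost term outward:
Start with 14.
2 + 1/(14/1) = 2 + 1/14 = 29/14
8 + 1/(29/14) = 8 + 14/29 = 246/29
6 + 1/(246/29) = 6 + 29/246 = 1505/246
5 + 1/(1505/246) = 5 + 246/1505 = 7771/1505
10 + 1/(7771/1505) = 10 + 1505/7771 = 79215/7771

79215/7771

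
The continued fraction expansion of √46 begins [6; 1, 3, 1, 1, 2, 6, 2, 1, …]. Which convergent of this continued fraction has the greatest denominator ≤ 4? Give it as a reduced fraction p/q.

a_0 = 6: 6/1  (≤ bound)
a_1 = 1: 7/1  (≤ bound)
a_2 = 3: 27/4  (≤ bound)
a_3 = 1: 34/5  (> 4, stop)

27/4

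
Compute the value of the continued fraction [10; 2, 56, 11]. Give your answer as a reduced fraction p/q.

a_0 = 10: 10/1
a_1 = 2: 21/2
a_2 = 56: 1186/113
a_3 = 11: 13067/1245

13067/1245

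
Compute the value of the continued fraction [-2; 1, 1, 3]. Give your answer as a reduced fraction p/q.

-10/7

Start with 3.
1 + 1/(3/1) = 1 + 1/3 = 4/3
1 + 1/(4/3) = 1 + 3/4 = 7/4
-2 + 1/(7/4) = -2 + 4/7 = -10/7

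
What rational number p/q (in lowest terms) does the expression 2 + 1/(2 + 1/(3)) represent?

17/7

Use the convergent recurrence hₖ = aₖ·hₖ₋₁ + hₖ₋₂ (and likewise for the denominators kₖ):
a_0 = 2: 2/1
a_1 = 2: 5/2
a_2 = 3: 17/7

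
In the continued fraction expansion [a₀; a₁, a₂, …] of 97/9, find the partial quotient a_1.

1

97 = 10·9 + 7, so a_0 = 10
9 = 1·7 + 2, so a_1 = 1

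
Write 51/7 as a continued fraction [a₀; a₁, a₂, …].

[7; 3, 2]

51 ÷ 7 → quotient 7, remainder 2
7 ÷ 2 → quotient 3, remainder 1
2 ÷ 1 → quotient 2, remainder 0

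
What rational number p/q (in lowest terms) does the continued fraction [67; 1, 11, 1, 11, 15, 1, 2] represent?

497465/7324

Start with 2.
1 + 1/(2/1) = 1 + 1/2 = 3/2
15 + 1/(3/2) = 15 + 2/3 = 47/3
11 + 1/(47/3) = 11 + 3/47 = 520/47
1 + 1/(520/47) = 1 + 47/520 = 567/520
11 + 1/(567/520) = 11 + 520/567 = 6757/567
1 + 1/(6757/567) = 1 + 567/6757 = 7324/6757
67 + 1/(7324/6757) = 67 + 6757/7324 = 497465/7324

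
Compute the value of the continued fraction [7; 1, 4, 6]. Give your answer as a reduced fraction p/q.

242/31

a_0 = 7: 7/1
a_1 = 1: 8/1
a_2 = 4: 39/5
a_3 = 6: 242/31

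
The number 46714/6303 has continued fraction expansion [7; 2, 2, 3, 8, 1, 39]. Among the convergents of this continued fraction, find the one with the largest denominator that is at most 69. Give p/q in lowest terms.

a_0 = 7: 7/1  (≤ bound)
a_1 = 2: 15/2  (≤ bound)
a_2 = 2: 37/5  (≤ bound)
a_3 = 3: 126/17  (≤ bound)
a_4 = 8: 1045/141  (> 69, stop)

126/17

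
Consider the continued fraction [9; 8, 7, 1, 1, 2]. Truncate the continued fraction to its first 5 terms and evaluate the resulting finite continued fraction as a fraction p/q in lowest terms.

1113/122

a_0 = 9: 9/1
a_1 = 8: 73/8
a_2 = 7: 520/57
a_3 = 1: 593/65
a_4 = 1: 1113/122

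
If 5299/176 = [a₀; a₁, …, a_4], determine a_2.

3

5299 = 30·176 + 19, so a_0 = 30
176 = 9·19 + 5, so a_1 = 9
19 = 3·5 + 4, so a_2 = 3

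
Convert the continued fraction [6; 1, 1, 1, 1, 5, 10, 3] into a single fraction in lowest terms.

5834/883

Start with 3.
10 + 1/(3/1) = 10 + 1/3 = 31/3
5 + 1/(31/3) = 5 + 3/31 = 158/31
1 + 1/(158/31) = 1 + 31/158 = 189/158
1 + 1/(189/158) = 1 + 158/189 = 347/189
1 + 1/(347/189) = 1 + 189/347 = 536/347
1 + 1/(536/347) = 1 + 347/536 = 883/536
6 + 1/(883/536) = 6 + 536/883 = 5834/883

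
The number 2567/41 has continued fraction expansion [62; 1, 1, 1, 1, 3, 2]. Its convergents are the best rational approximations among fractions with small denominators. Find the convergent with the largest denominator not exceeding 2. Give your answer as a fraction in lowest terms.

125/2

List convergents until the denominator exceeds the bound:
a_0 = 62: 62/1  (≤ bound)
a_1 = 1: 63/1  (≤ bound)
a_2 = 1: 125/2  (≤ bound)
a_3 = 1: 188/3  (> 2, stop)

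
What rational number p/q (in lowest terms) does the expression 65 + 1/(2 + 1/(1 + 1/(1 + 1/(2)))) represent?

a_0 = 65: 65/1
a_1 = 2: 131/2
a_2 = 1: 196/3
a_3 = 1: 327/5
a_4 = 2: 850/13

850/13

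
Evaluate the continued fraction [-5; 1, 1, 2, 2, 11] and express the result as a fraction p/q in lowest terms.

-605/137

Start with 11.
2 + 1/(11/1) = 2 + 1/11 = 23/11
2 + 1/(23/11) = 2 + 11/23 = 57/23
1 + 1/(57/23) = 1 + 23/57 = 80/57
1 + 1/(80/57) = 1 + 57/80 = 137/80
-5 + 1/(137/80) = -5 + 80/137 = -605/137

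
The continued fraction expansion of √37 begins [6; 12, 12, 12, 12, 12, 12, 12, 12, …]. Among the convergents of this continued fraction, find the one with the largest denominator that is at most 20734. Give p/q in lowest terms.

10657/1752

List convergents until the denominator exceeds the bound:
a_0 = 6: 6/1  (≤ bound)
a_1 = 12: 73/12  (≤ bound)
a_2 = 12: 882/145  (≤ bound)
a_3 = 12: 10657/1752  (≤ bound)
a_4 = 12: 128766/21169  (> 20734, stop)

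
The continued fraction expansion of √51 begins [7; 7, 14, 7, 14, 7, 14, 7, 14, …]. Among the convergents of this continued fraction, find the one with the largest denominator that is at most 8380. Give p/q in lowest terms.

4999/700

a_0 = 7: 7/1  (≤ bound)
a_1 = 7: 50/7  (≤ bound)
a_2 = 14: 707/99  (≤ bound)
a_3 = 7: 4999/700  (≤ bound)
a_4 = 14: 70693/9899  (> 8380, stop)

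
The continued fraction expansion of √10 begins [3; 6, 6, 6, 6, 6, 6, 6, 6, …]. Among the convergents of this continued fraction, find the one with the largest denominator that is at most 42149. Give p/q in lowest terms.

a_0 = 3: 3/1  (≤ bound)
a_1 = 6: 19/6  (≤ bound)
a_2 = 6: 117/37  (≤ bound)
a_3 = 6: 721/228  (≤ bound)
a_4 = 6: 4443/1405  (≤ bound)
a_5 = 6: 27379/8658  (≤ bound)
a_6 = 6: 168717/53353  (> 42149, stop)

27379/8658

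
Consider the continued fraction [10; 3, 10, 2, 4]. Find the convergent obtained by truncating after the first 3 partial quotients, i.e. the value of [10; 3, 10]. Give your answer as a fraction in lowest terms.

320/31

a_0 = 10: 10/1
a_1 = 3: 31/3
a_2 = 10: 320/31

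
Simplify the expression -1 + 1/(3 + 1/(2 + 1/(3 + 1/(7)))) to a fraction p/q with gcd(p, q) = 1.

Start with 7.
3 + 1/(7/1) = 3 + 1/7 = 22/7
2 + 1/(22/7) = 2 + 7/22 = 51/22
3 + 1/(51/22) = 3 + 22/51 = 175/51
-1 + 1/(175/51) = -1 + 51/175 = -124/175

-124/175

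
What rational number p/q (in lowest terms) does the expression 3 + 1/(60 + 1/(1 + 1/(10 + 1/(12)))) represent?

Build up convergents one term at a time:
a_0 = 3: 3/1
a_1 = 60: 181/60
a_2 = 1: 184/61
a_3 = 10: 2021/670
a_4 = 12: 24436/8101

24436/8101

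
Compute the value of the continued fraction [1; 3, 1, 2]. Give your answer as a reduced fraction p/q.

Starting at the tail and folding back:
Start with 2.
1 + 1/(2/1) = 1 + 1/2 = 3/2
3 + 1/(3/2) = 3 + 2/3 = 11/3
1 + 1/(11/3) = 1 + 3/11 = 14/11

14/11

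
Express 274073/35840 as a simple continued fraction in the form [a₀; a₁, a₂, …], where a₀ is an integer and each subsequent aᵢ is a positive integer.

Run the Euclidean algorithm, recording each quotient:
274073 ÷ 35840 → quotient 7, remainder 23193
35840 ÷ 23193 → quotient 1, remainder 12647
23193 ÷ 12647 → quotient 1, remainder 10546
12647 ÷ 10546 → quotient 1, remainder 2101
10546 ÷ 2101 → quotient 5, remainder 41
2101 ÷ 41 → quotient 51, remainder 10
41 ÷ 10 → quotient 4, remainder 1
10 ÷ 1 → quotient 10, remainder 0

[7; 1, 1, 1, 5, 51, 4, 10]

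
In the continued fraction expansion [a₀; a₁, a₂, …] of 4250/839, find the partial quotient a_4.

13

Run the Euclidean algorithm, recording each quotient:
4250 = 5·839 + 55, so a_0 = 5
839 = 15·55 + 14, so a_1 = 15
55 = 3·14 + 13, so a_2 = 3
14 = 1·13 + 1, so a_3 = 1
13 = 13·1 + 0, so a_4 = 13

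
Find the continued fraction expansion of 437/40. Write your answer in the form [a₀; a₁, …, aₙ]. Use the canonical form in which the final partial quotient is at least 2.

[10; 1, 12, 3]

437 ÷ 40 → quotient 10, remainder 37
40 ÷ 37 → quotient 1, remainder 3
37 ÷ 3 → quotient 12, remainder 1
3 ÷ 1 → quotient 3, remainder 0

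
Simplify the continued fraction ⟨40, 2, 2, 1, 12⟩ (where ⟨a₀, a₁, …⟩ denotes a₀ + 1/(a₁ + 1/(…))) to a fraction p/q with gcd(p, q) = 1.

a_0 = 40: 40/1
a_1 = 2: 81/2
a_2 = 2: 202/5
a_3 = 1: 283/7
a_4 = 12: 3598/89

3598/89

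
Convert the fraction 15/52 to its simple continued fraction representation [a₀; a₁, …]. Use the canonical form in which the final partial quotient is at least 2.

15 = 0·52 + 15, so a_0 = 0
52 = 3·15 + 7, so a_1 = 3
15 = 2·7 + 1, so a_2 = 2
7 = 7·1 + 0, so a_3 = 7

[0; 3, 2, 7]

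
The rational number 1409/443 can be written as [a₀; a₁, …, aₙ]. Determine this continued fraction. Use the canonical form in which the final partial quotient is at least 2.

1409 ÷ 443 → quotient 3, remainder 80
443 ÷ 80 → quotient 5, remainder 43
80 ÷ 43 → quotient 1, remainder 37
43 ÷ 37 → quotient 1, remainder 6
37 ÷ 6 → quotient 6, remainder 1
6 ÷ 1 → quotient 6, remainder 0

[3; 5, 1, 1, 6, 6]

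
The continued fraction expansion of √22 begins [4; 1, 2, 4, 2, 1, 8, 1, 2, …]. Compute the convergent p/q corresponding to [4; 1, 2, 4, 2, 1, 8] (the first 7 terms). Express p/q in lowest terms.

1712/365

Start with 8.
1 + 1/(8/1) = 1 + 1/8 = 9/8
2 + 1/(9/8) = 2 + 8/9 = 26/9
4 + 1/(26/9) = 4 + 9/26 = 113/26
2 + 1/(113/26) = 2 + 26/113 = 252/113
1 + 1/(252/113) = 1 + 113/252 = 365/252
4 + 1/(365/252) = 4 + 252/365 = 1712/365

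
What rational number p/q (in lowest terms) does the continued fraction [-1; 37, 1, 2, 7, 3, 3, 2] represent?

-19331/19858

a_0 = -1: -1/1
a_1 = 37: -36/37
a_2 = 1: -37/38
a_3 = 2: -110/113
a_4 = 7: -807/829
a_5 = 3: -2531/2600
a_6 = 3: -8400/8629
a_7 = 2: -19331/19858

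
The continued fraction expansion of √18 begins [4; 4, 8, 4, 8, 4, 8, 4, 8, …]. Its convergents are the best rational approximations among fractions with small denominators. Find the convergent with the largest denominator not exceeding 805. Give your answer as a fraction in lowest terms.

577/136

a_0 = 4: 4/1  (≤ bound)
a_1 = 4: 17/4  (≤ bound)
a_2 = 8: 140/33  (≤ bound)
a_3 = 4: 577/136  (≤ bound)
a_4 = 8: 4756/1121  (> 805, stop)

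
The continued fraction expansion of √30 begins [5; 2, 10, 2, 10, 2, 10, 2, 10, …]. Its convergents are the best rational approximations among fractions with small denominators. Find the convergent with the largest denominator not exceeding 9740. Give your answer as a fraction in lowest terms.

a_0 = 5: 5/1  (≤ bound)
a_1 = 2: 11/2  (≤ bound)
a_2 = 10: 115/21  (≤ bound)
a_3 = 2: 241/44  (≤ bound)
a_4 = 10: 2525/461  (≤ bound)
a_5 = 2: 5291/966  (≤ bound)
a_6 = 10: 55435/10121  (> 9740, stop)

5291/966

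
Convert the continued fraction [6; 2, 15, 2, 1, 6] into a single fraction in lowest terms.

a_0 = 6: 6/1
a_1 = 2: 13/2
a_2 = 15: 201/31
a_3 = 2: 415/64
a_4 = 1: 616/95
a_5 = 6: 4111/634

4111/634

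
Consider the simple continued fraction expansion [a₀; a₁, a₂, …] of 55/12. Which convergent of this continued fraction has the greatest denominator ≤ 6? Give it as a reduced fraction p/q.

23/5

a_0 = 4: 4/1  (≤ bound)
a_1 = 1: 5/1  (≤ bound)
a_2 = 1: 9/2  (≤ bound)
a_3 = 2: 23/5  (≤ bound)
a_4 = 2: 55/12  (> 6, stop)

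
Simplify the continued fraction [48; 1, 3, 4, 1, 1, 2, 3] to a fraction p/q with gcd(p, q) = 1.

Starting at the tail and folding back:
Start with 3.
2 + 1/(3/1) = 2 + 1/3 = 7/3
1 + 1/(7/3) = 1 + 3/7 = 10/7
1 + 1/(10/7) = 1 + 7/10 = 17/10
4 + 1/(17/10) = 4 + 10/17 = 78/17
3 + 1/(78/17) = 3 + 17/78 = 251/78
1 + 1/(251/78) = 1 + 78/251 = 329/251
48 + 1/(329/251) = 48 + 251/329 = 16043/329

16043/329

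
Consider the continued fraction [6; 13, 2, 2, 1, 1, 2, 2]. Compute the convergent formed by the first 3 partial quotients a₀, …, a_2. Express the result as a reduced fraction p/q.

Compute successive convergents:
a_0 = 6: 6/1
a_1 = 13: 79/13
a_2 = 2: 164/27

164/27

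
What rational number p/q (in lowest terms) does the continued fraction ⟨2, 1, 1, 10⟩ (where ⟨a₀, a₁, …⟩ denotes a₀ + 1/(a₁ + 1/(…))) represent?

a_0 = 2: 2/1
a_1 = 1: 3/1
a_2 = 1: 5/2
a_3 = 10: 53/21

53/21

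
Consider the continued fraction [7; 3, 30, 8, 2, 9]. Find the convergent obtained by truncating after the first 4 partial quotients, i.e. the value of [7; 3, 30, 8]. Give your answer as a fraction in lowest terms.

5358/731

Starting at the tail and folding back:
Start with 8.
30 + 1/(8/1) = 30 + 1/8 = 241/8
3 + 1/(241/8) = 3 + 8/241 = 731/241
7 + 1/(731/241) = 7 + 241/731 = 5358/731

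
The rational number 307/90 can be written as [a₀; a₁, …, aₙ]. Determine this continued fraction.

Repeatedly divide and take the remainder:
307 ÷ 90 → quotient 3, remainder 37
90 ÷ 37 → quotient 2, remainder 16
37 ÷ 16 → quotient 2, remainder 5
16 ÷ 5 → quotient 3, remainder 1
5 ÷ 1 → quotient 5, remainder 0

[3; 2, 2, 3, 5]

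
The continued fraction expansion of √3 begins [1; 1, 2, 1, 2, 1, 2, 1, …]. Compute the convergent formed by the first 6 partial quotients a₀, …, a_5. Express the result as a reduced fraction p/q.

26/15

a_0 = 1: 1/1
a_1 = 1: 2/1
a_2 = 2: 5/3
a_3 = 1: 7/4
a_4 = 2: 19/11
a_5 = 1: 26/15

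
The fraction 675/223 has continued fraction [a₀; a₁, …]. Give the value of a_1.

⌊675/223⌋ = 3, remainder 6
⌊223/6⌋ = 37, remainder 1

37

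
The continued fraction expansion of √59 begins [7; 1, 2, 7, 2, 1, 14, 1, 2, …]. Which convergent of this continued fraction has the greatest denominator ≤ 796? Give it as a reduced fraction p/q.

530/69

a_0 = 7: 7/1  (≤ bound)
a_1 = 1: 8/1  (≤ bound)
a_2 = 2: 23/3  (≤ bound)
a_3 = 7: 169/22  (≤ bound)
a_4 = 2: 361/47  (≤ bound)
a_5 = 1: 530/69  (≤ bound)
a_6 = 14: 7781/1013  (> 796, stop)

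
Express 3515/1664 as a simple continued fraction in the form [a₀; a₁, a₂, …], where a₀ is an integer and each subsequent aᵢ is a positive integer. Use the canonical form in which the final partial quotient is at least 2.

Apply division with remainder until the remainder is 0:
3515 = 2·1664 + 187, so a_0 = 2
1664 = 8·187 + 168, so a_1 = 8
187 = 1·168 + 19, so a_2 = 1
168 = 8·19 + 16, so a_3 = 8
19 = 1·16 + 3, so a_4 = 1
16 = 5·3 + 1, so a_5 = 5
3 = 3·1 + 0, so a_6 = 3

[2; 8, 1, 8, 1, 5, 3]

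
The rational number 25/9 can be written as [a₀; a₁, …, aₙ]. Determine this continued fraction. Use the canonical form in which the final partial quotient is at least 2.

[2; 1, 3, 2]

25 ÷ 9 → quotient 2, remainder 7
9 ÷ 7 → quotient 1, remainder 2
7 ÷ 2 → quotient 3, remainder 1
2 ÷ 1 → quotient 2, remainder 0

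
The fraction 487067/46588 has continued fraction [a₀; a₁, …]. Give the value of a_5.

487067 = 10·46588 + 21187, so a_0 = 10
46588 = 2·21187 + 4214, so a_1 = 2
21187 = 5·4214 + 117, so a_2 = 5
4214 = 36·117 + 2, so a_3 = 36
117 = 58·2 + 1, so a_4 = 58
2 = 2·1 + 0, so a_5 = 2

2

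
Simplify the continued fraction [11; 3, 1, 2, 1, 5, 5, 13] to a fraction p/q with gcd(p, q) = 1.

Start with 13.
5 + 1/(13/1) = 5 + 1/13 = 66/13
5 + 1/(66/13) = 5 + 13/66 = 343/66
1 + 1/(343/66) = 1 + 66/343 = 409/343
2 + 1/(409/343) = 2 + 343/409 = 1161/409
1 + 1/(1161/409) = 1 + 409/1161 = 1570/1161
3 + 1/(1570/1161) = 3 + 1161/1570 = 5871/1570
11 + 1/(5871/1570) = 11 + 1570/5871 = 66151/5871

66151/5871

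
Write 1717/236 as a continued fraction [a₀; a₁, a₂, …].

[7; 3, 1, 1, 1, 2, 2, 3]

Run the Euclidean algorithm, recording each quotient:
⌊1717/236⌋ = 7, remainder 65
⌊236/65⌋ = 3, remainder 41
⌊65/41⌋ = 1, remainder 24
⌊41/24⌋ = 1, remainder 17
⌊24/17⌋ = 1, remainder 7
⌊17/7⌋ = 2, remainder 3
⌊7/3⌋ = 2, remainder 1
⌊3/1⌋ = 3, remainder 0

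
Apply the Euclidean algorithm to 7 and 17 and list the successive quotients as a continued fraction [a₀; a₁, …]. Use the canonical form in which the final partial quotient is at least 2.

[0; 2, 2, 3]

⌊7/17⌋ = 0, remainder 7
⌊17/7⌋ = 2, remainder 3
⌊7/3⌋ = 2, remainder 1
⌊3/1⌋ = 3, remainder 0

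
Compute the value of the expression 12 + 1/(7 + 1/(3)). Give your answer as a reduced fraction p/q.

Compute successive convergents:
a_0 = 12: 12/1
a_1 = 7: 85/7
a_2 = 3: 267/22

267/22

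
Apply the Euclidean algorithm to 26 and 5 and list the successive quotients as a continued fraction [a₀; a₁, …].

26 = 5·5 + 1, so a_0 = 5
5 = 5·1 + 0, so a_1 = 5

[5; 5]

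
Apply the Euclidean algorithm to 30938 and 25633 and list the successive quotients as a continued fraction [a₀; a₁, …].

[1; 4, 1, 4, 1, 17, 1, 46]

30938 ÷ 25633 → quotient 1, remainder 5305
25633 ÷ 5305 → quotient 4, remainder 4413
5305 ÷ 4413 → quotient 1, remainder 892
4413 ÷ 892 → quotient 4, remainder 845
892 ÷ 845 → quotient 1, remainder 47
845 ÷ 47 → quotient 17, remainder 46
47 ÷ 46 → quotient 1, remainder 1
46 ÷ 1 → quotient 46, remainder 0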